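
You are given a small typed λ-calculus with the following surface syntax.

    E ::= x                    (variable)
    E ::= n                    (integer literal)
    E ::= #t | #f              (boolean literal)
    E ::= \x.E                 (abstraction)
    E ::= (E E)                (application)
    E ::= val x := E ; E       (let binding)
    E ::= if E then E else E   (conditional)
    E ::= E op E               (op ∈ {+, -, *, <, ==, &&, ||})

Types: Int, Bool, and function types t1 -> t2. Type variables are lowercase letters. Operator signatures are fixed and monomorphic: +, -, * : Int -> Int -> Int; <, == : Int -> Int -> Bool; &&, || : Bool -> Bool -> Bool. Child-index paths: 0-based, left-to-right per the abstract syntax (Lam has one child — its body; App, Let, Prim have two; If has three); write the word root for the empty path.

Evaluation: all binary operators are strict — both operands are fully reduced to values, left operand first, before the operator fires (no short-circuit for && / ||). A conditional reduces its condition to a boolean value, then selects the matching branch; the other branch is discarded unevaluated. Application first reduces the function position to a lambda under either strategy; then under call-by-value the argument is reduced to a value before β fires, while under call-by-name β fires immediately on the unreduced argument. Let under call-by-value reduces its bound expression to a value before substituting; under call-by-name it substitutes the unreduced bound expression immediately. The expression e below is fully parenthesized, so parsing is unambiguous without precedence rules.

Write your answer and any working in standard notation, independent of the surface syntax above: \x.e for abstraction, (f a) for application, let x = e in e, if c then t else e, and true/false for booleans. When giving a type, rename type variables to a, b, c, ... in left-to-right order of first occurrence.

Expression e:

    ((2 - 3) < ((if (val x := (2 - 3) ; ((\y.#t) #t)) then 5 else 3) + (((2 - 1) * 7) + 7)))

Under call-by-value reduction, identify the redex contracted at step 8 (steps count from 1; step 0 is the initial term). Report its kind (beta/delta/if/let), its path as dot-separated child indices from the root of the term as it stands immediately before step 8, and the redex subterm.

Working:
step 0: ((2 - 3) < ((if (let x = (2 - 3) in ((\y.true) true)) then 5 else 3) + (((2 - 1) * 7) + 7)))
step 1: [delta@0] (-1 < ((if (let x = (2 - 3) in ((\y.true) true)) then 5 else 3) + (((2 - 1) * 7) + 7)))
step 2: [delta@1.0.0.0] (-1 < ((if (let x = -1 in ((\y.true) true)) then 5 else 3) + (((2 - 1) * 7) + 7)))
step 3: [let@1.0.0] (-1 < ((if ((\y.true) true) then 5 else 3) + (((2 - 1) * 7) + 7)))
step 4: [beta@1.0.0] (-1 < ((if true then 5 else 3) + (((2 - 1) * 7) + 7)))
step 5: [if@1.0] (-1 < (5 + (((2 - 1) * 7) + 7)))
step 6: [delta@1.1.0.0] (-1 < (5 + ((1 * 7) + 7)))
step 7: [delta@1.1.0] (-1 < (5 + (7 + 7)))
step 8: [delta@1.1] (-1 < (5 + 14))

Answer: delta at 1.1 : (7 + 7)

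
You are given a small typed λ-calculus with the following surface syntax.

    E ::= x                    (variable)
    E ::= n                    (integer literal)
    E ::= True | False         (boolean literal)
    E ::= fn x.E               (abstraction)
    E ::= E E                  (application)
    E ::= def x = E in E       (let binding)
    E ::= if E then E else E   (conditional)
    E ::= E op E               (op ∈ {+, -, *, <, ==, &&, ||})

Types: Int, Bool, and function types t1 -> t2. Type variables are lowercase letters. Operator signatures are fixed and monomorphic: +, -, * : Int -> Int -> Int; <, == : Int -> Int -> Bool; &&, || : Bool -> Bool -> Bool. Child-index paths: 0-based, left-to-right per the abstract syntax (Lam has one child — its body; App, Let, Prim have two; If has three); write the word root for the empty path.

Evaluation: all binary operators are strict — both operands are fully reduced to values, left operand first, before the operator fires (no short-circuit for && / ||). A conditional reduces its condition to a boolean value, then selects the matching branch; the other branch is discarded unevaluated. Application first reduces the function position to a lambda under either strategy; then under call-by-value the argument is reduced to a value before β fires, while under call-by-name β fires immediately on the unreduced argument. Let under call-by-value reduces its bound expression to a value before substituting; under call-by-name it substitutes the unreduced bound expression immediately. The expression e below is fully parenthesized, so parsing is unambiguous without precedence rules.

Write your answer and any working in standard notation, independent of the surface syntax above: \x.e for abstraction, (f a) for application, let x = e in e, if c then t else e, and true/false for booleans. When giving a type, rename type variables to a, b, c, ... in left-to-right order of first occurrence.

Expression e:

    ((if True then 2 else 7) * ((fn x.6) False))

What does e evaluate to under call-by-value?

Derivation:
step 0: ((if true then 2 else 7) * ((\x.6) false))
step 1: [if@0] (2 * ((\x.6) false))
step 2: [beta@1] (2 * 6)
step 3: [delta@root] 12

Answer: 12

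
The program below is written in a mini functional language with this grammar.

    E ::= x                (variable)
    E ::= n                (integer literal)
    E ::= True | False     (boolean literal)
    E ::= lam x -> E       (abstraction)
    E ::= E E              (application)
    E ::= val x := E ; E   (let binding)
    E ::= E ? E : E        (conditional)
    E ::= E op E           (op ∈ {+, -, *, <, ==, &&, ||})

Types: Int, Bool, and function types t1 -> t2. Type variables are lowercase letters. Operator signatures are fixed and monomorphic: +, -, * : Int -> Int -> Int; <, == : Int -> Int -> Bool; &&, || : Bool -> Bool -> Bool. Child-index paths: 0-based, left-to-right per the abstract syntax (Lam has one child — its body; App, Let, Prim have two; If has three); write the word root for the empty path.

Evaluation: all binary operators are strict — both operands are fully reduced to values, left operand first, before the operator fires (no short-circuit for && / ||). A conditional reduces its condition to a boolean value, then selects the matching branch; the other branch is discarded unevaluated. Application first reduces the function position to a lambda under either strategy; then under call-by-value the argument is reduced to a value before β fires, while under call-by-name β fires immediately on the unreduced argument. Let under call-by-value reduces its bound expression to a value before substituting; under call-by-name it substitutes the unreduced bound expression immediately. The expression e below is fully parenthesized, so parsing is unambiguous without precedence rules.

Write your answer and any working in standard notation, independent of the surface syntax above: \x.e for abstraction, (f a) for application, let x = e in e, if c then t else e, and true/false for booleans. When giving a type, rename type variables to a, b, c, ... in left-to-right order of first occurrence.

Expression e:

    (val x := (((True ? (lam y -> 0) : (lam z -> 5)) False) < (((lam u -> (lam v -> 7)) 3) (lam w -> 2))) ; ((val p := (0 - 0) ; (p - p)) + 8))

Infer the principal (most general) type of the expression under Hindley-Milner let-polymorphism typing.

Answer: Int

Working:
  unify Bool ~ Bool
\y._ : a -> Int
\z._ : b -> Int
  unify a -> Int ~ b -> Int
  unify a ~ b
  unify Int ~ Int
  unify b -> Int ~ Bool -> c
  unify b ~ Bool
  unify Int ~ c
_ _ : Int
  unify Int ~ Int
\v._ : e -> Int
\u._ : d -> e -> Int
  unify d -> e -> Int ~ Int -> f
  unify d ~ Int
  unify e -> Int ~ f
_ _ : e -> Int
\w._ : g -> Int
  unify e -> Int ~ (g -> Int) -> h
  unify e ~ g -> Int
  unify Int ~ h
_ _ : Int
  unify Int ~ Int
let x : Bool
  unify Int ~ Int
  unify Int ~ Int
let p : Int
p : Int
  unify Int ~ Int
p : Int
  unify Int ~ Int
  unify Int ~ Int
  unify Int ~ Int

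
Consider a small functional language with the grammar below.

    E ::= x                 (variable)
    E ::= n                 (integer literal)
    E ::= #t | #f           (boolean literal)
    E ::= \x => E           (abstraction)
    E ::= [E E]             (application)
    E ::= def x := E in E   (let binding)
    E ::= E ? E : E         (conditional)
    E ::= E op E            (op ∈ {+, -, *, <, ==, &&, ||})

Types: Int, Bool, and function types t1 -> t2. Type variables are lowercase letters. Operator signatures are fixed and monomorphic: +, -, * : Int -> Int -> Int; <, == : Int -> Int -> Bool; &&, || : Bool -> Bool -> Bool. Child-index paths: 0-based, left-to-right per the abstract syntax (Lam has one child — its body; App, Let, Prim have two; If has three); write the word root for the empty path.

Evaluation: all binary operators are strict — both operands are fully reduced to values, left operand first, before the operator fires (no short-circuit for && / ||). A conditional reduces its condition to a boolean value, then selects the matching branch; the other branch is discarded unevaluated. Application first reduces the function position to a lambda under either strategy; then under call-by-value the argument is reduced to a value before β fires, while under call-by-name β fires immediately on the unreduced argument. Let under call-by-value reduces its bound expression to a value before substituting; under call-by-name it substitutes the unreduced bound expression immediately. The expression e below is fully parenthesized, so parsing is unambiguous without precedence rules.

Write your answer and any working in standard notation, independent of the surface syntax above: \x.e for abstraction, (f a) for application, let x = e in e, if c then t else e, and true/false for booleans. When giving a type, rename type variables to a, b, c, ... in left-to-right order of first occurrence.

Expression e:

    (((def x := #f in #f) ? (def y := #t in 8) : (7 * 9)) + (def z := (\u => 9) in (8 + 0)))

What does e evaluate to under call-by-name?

Working:
step 0: ((if (let x = false in false) then (let y = true in 8) else (7 * 9)) + (let z = (\u.9) in (8 + 0)))
step 1: [let@0.0] ((if false then (let y = true in 8) else (7 * 9)) + (let z = (\u.9) in (8 + 0)))
step 2: [if@0] ((7 * 9) + (let z = (\u.9) in (8 + 0)))
step 3: [delta@0] (63 + (let z = (\u.9) in (8 + 0)))
step 4: [let@1] (63 + (8 + 0))
step 5: [delta@1] (63 + 8)
step 6: [delta@root] 71

Answer: 71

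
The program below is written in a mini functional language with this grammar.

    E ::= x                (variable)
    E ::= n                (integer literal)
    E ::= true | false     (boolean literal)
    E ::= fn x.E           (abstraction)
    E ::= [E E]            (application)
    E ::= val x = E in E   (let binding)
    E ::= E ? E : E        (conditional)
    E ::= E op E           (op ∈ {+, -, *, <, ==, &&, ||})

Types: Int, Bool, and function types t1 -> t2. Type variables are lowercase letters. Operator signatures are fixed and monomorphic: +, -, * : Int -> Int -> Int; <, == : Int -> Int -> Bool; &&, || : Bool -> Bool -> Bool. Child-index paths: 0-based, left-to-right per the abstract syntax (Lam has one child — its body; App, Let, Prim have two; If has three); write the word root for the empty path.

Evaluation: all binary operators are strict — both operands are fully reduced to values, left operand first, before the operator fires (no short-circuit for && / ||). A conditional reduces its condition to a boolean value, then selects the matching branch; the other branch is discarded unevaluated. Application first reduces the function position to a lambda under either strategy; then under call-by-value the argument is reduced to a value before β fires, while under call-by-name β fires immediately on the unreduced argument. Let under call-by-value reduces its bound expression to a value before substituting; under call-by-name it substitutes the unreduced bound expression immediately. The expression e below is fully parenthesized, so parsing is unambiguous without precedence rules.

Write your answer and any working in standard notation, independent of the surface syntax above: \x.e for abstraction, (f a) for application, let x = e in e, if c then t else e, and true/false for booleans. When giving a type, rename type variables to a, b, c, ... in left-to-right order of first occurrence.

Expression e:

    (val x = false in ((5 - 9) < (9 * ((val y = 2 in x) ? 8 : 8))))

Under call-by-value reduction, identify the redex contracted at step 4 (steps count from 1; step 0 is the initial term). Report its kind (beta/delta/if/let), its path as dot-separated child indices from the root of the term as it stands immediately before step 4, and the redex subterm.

Derivation:
step 0: (let x = false in ((5 - 9) < (9 * (if (let y = 2 in x) then 8 else 8))))
step 1: [let@root] ((5 - 9) < (9 * (if (let y = 2 in false) then 8 else 8)))
step 2: [delta@0] (-4 < (9 * (if (let y = 2 in false) then 8 else 8)))
step 3: [let@1.1.0] (-4 < (9 * (if false then 8 else 8)))
step 4: [if@1.1] (-4 < (9 * 8))

Answer: if at 1.1 : (if false then 8 else 8)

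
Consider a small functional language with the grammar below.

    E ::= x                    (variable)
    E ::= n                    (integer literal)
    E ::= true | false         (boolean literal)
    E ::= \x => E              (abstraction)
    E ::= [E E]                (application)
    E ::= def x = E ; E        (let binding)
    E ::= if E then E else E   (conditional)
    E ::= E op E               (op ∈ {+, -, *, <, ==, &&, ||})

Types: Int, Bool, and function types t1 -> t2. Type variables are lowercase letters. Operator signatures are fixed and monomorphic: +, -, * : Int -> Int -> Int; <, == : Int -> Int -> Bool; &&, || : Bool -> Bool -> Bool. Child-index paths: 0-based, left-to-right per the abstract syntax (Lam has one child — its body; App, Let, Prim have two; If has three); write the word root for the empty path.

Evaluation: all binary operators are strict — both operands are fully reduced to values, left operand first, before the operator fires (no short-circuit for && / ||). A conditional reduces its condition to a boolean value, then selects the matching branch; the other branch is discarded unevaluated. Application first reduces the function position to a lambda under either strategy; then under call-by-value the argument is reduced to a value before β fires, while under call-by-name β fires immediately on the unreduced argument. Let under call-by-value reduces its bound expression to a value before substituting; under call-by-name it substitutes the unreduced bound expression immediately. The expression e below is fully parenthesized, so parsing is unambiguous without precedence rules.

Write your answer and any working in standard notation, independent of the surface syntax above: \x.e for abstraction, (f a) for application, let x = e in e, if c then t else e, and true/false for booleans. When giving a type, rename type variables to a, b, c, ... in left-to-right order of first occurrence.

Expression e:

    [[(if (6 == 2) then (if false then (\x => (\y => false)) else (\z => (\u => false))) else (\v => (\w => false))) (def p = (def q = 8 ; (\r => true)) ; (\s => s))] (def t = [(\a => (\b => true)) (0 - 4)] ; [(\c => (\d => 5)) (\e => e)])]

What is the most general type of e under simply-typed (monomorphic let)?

Working:
  unify Int ~ Int
  unify Int ~ Int
  unify Bool ~ Bool
  unify Bool ~ Bool
\y._ : b -> Bool
\x._ : a -> b -> Bool
\u._ : d -> Bool
\z._ : c -> d -> Bool
  unify a -> b -> Bool ~ c -> d -> Bool
  unify a ~ c
  unify b -> Bool ~ d -> Bool
  unify b ~ d
  unify Bool ~ Bool
\w._ : f -> Bool
\v._ : e -> f -> Bool
  unify c -> d -> Bool ~ e -> f -> Bool
  unify c ~ e
  unify d -> Bool ~ f -> Bool
  unify d ~ f
  unify Bool ~ Bool
let q : Int
\r._ : g -> Bool
let p : g -> Bool
s : h
\s._ : h -> h
  unify e -> f -> Bool ~ (h -> h) -> i
  unify e ~ h -> h
  unify f -> Bool ~ i
_ _ : f -> Bool
\b._ : k -> Bool
\a._ : j -> k -> Bool
  unify Int ~ Int
  unify Int ~ Int
  unify j -> k -> Bool ~ Int -> l
  unify j ~ Int
  unify k -> Bool ~ l
_ _ : k -> Bool
let t : k -> Bool
\d._ : n -> Int
\c._ : m -> n -> Int
e : o
\e._ : o -> o
  unify m -> n -> Int ~ (o -> o) -> p
  unify m ~ o -> o
  unify n -> Int ~ p
_ _ : n -> Int
  unify f -> Bool ~ (n -> Int) -> q
  unify f ~ n -> Int
  unify Bool ~ q
_ _ : Bool

Answer: Bool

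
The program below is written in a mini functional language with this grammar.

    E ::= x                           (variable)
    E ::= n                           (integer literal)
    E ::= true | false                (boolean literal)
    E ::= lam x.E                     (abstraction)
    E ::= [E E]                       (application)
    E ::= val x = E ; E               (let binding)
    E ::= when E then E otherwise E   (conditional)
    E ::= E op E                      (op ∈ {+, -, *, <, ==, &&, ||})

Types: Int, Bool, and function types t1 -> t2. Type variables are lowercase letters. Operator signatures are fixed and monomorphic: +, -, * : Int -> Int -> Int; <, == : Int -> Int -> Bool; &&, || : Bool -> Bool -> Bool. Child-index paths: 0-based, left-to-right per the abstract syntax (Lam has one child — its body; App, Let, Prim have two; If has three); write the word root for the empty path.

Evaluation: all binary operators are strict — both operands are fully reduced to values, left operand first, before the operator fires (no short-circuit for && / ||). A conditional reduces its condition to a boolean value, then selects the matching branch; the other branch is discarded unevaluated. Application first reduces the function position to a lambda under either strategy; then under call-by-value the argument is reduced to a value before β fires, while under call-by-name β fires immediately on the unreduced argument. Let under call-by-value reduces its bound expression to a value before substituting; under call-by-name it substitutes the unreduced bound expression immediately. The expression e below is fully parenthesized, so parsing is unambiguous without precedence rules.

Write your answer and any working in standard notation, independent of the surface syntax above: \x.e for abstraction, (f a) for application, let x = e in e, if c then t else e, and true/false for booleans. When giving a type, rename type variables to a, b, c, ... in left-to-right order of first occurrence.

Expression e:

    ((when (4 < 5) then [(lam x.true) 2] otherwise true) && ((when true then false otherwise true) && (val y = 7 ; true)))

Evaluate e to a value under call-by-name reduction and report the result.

Working:
step 0: ((if (4 < 5) then ((\x.true) 2) else true) && ((if true then false else true) && (let y = 7 in true)))
step 1: [delta@0.0] ((if true then ((\x.true) 2) else true) && ((if true then false else true) && (let y = 7 in true)))
step 2: [if@0] (((\x.true) 2) && ((if true then false else true) && (let y = 7 in true)))
step 3: [beta@0] (true && ((if true then false else true) && (let y = 7 in true)))
step 4: [if@1.0] (true && (false && (let y = 7 in true)))
step 5: [let@1.1] (true && (false && true))
step 6: [delta@1] (true && false)
step 7: [delta@root] false

Answer: false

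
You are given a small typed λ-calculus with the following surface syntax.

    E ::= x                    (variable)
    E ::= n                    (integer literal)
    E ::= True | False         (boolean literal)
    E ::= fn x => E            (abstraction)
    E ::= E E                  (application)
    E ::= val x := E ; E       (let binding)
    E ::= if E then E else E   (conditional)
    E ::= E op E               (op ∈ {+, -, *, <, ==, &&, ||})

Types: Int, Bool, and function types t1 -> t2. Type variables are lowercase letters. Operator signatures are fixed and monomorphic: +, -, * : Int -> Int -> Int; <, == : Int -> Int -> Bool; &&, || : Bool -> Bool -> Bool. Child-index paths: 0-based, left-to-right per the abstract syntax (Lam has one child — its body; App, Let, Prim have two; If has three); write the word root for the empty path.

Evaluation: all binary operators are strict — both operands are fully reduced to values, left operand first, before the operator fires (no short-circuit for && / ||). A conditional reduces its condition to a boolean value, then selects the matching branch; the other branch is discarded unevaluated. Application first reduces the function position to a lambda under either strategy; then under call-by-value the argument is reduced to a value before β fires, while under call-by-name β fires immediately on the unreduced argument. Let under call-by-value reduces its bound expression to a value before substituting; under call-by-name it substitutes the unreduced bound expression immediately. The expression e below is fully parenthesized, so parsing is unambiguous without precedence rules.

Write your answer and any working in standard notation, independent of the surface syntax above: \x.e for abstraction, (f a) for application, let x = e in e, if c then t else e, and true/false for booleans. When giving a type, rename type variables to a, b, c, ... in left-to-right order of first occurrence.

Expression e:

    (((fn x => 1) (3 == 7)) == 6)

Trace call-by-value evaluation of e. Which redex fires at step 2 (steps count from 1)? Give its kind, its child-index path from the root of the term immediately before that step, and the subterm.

Trace:
step 0: (((\x.1) (3 == 7)) == 6)
step 1: [delta@0.1] (((\x.1) false) == 6)
step 2: [beta@0] (1 == 6)

Answer: beta at 0 : ((\x.1) false)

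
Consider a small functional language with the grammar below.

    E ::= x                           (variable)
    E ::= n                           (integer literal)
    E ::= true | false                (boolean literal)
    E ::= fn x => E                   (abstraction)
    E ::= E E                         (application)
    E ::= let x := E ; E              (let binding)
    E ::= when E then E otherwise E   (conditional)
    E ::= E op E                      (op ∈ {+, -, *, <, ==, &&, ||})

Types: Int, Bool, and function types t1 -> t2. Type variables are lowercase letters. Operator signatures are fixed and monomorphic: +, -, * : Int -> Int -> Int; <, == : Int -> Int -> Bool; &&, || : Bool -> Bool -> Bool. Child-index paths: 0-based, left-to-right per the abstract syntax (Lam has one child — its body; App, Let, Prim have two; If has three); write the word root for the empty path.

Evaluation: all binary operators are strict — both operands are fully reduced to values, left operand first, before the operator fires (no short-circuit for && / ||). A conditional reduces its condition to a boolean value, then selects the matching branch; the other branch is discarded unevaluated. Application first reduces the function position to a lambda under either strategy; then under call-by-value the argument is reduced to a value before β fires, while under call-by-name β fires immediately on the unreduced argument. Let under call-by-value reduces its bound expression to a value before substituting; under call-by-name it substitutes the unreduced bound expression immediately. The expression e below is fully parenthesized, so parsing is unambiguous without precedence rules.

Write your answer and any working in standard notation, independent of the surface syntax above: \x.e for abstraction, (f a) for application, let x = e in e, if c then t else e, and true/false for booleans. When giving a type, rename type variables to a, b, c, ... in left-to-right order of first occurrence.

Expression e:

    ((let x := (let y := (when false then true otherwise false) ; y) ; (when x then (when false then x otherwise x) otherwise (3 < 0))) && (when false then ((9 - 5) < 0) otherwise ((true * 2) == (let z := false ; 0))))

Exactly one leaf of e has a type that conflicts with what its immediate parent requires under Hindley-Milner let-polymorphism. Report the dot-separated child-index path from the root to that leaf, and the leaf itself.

Working:
  unify Bool ~ Bool
  unify Bool ~ Bool
let y : Bool
y : Bool
let x : Bool
x : Bool
  unify Bool ~ Bool
  unify Bool ~ Bool
x : Bool
x : Bool
  unify Bool ~ Bool
  unify Int ~ Int
  unify Int ~ Int
  unify Bool ~ Bool
  unify Bool ~ Bool
  unify Bool ~ Bool
  unify Int ~ Int
  unify Int ~ Int
  unify Int ~ Int
  unify Int ~ Int
  unify Bool ~ Int
  FAIL: mismatch Bool ~ Int

Answer: 1.2.0.0 : true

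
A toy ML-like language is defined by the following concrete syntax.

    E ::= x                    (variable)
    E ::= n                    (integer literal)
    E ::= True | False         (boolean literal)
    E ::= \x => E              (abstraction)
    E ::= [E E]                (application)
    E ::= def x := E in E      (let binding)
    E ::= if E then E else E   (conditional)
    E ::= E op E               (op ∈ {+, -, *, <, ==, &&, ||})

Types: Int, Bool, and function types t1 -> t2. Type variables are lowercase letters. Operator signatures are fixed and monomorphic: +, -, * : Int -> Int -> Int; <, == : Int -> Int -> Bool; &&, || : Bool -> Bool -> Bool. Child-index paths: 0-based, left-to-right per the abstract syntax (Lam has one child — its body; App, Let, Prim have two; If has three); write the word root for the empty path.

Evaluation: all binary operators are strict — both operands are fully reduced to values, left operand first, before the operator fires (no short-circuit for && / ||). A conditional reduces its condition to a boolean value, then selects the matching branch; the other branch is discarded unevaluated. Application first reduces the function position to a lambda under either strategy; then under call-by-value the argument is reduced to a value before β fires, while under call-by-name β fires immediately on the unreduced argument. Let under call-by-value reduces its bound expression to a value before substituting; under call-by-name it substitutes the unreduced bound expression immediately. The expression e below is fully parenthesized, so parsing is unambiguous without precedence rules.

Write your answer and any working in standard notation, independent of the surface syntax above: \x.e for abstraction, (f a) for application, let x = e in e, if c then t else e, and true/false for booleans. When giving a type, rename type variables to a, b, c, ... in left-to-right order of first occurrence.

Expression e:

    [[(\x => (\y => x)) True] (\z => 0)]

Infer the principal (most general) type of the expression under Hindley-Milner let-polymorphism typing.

Answer: Bool

Trace:
x : a
\y._ : b -> a
\x._ : a -> b -> a
  unify a -> b -> a ~ Bool -> c
  unify a ~ Bool
  unify b -> Bool ~ c
_ _ : b -> Bool
\z._ : d -> Int
  unify b -> Bool ~ (d -> Int) -> e
  unify b ~ d -> Int
  unify Bool ~ e
_ _ : Bool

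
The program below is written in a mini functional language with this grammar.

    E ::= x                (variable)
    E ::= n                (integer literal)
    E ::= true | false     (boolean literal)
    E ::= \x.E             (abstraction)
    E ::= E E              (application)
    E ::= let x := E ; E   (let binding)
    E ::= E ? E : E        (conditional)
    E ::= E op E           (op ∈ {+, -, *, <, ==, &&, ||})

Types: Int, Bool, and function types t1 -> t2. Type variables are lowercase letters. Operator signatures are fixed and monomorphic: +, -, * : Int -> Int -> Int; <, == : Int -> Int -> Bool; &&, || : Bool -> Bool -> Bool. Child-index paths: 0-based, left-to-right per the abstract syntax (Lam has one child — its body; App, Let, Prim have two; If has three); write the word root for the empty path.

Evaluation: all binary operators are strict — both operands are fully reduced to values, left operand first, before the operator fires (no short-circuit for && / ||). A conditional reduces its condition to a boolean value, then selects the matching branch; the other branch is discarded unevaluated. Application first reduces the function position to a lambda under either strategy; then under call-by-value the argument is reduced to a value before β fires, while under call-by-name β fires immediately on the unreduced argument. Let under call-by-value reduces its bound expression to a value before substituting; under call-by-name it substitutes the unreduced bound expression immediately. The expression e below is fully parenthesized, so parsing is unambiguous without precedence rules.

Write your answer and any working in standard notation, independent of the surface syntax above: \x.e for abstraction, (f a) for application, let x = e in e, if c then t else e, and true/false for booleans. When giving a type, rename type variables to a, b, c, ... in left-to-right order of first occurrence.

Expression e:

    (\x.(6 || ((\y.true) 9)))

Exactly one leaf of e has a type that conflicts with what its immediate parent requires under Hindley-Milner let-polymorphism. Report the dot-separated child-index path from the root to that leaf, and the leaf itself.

Answer: 0.0 : 6

Trace:
  unify Int ~ Bool
  FAIL: mismatch Int ~ Bool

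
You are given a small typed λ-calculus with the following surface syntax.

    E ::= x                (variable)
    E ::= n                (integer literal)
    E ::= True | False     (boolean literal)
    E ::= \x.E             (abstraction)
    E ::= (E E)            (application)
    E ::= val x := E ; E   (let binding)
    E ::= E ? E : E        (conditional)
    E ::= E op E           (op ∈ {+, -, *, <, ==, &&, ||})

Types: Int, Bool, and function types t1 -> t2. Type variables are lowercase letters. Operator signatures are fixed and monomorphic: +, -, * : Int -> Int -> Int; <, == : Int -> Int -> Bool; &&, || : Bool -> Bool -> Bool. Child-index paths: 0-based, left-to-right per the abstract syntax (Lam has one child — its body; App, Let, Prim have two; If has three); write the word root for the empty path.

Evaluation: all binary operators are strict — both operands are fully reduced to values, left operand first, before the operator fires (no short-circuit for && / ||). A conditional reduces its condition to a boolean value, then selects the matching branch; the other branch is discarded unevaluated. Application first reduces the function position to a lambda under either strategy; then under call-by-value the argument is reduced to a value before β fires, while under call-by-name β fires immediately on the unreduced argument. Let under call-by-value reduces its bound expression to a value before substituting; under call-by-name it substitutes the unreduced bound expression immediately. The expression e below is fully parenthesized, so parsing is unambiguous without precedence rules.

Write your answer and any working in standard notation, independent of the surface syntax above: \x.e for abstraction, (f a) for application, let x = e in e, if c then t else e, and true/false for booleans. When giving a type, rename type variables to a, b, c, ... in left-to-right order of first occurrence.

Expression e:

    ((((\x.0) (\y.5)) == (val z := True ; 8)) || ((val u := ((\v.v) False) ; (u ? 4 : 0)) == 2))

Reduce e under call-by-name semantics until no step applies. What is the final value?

Answer: false

Working:
step 0: ((((\x.0) (\y.5)) == (let z = true in 8)) || ((let u = ((\v.v) false) in (if u then 4 else 0)) == 2))
step 1: [beta@0.0] ((0 == (let z = true in 8)) || ((let u = ((\v.v) false) in (if u then 4 else 0)) == 2))
step 2: [let@0.1] ((0 == 8) || ((let u = ((\v.v) false) in (if u then 4 else 0)) == 2))
step 3: [delta@0] (false || ((let u = ((\v.v) false) in (if u then 4 else 0)) == 2))
step 4: [let@1.0] (false || ((if ((\v.v) false) then 4 else 0) == 2))
step 5: [beta@1.0.0] (false || ((if false then 4 else 0) == 2))
step 6: [if@1.0] (false || (0 == 2))
step 7: [delta@1] (false || false)
step 8: [delta@root] false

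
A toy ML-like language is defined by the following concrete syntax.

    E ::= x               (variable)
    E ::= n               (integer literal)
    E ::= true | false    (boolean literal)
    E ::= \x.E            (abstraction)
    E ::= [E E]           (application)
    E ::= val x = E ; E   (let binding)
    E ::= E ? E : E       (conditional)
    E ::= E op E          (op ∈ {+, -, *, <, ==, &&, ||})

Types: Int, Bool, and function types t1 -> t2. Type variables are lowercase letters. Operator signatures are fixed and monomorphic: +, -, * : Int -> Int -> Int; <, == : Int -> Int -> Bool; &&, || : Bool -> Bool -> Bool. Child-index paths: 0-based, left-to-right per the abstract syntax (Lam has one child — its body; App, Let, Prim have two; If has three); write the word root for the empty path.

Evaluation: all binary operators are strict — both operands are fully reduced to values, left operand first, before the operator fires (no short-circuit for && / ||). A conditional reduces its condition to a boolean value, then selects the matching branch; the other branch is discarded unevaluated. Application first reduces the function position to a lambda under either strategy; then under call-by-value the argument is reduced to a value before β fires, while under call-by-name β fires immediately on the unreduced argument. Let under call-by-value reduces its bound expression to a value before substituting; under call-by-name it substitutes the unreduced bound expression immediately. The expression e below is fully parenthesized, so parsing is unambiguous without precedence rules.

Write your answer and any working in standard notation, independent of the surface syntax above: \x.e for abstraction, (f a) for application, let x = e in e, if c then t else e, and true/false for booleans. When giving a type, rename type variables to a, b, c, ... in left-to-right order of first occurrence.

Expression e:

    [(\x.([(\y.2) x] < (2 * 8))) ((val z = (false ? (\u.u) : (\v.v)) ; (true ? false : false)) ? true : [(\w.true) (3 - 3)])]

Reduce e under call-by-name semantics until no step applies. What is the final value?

Answer: true

Trace:
step 0: ((\x.(((\y.2) x) < (2 * 8))) (if (let z = (if false then (\u.u) else (\v.v)) in (if true then false else false)) then true else ((\w.true) (3 - 3))))
step 1: [beta@root] (((\y.2) (if (let z = (if false then (\u.u) else (\v.v)) in (if true then false else false)) then true else ((\w.true) (3 - 3)))) < (2 * 8))
step 2: [beta@0] (2 < (2 * 8))
step 3: [delta@1] (2 < 16)
step 4: [delta@root] true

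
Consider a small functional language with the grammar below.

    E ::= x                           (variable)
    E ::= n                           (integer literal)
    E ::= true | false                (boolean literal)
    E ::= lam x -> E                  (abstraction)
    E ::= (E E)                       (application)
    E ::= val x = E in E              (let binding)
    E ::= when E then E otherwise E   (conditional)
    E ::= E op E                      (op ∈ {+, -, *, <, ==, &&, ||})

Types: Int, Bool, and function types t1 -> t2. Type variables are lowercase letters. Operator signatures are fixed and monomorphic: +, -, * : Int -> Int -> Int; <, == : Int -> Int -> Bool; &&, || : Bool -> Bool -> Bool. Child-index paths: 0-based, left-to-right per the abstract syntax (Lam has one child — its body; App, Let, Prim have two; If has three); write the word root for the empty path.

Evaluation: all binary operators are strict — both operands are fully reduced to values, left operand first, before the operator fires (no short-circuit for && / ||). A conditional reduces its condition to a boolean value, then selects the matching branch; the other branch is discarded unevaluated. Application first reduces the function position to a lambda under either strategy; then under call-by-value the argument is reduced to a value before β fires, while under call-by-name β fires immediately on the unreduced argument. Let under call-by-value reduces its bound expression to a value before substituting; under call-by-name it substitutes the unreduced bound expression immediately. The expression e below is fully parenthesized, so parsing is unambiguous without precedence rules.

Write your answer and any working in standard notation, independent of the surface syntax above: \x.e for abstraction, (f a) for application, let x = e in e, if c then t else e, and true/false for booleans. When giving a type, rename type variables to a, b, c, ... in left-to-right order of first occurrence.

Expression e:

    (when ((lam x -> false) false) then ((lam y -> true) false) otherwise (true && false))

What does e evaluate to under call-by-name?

Trace:
step 0: (if ((\x.false) false) then ((\y.true) false) else (true && false))
step 1: [beta@0] (if false then ((\y.true) false) else (true && false))
step 2: [if@root] (true && false)
step 3: [delta@root] false

Answer: false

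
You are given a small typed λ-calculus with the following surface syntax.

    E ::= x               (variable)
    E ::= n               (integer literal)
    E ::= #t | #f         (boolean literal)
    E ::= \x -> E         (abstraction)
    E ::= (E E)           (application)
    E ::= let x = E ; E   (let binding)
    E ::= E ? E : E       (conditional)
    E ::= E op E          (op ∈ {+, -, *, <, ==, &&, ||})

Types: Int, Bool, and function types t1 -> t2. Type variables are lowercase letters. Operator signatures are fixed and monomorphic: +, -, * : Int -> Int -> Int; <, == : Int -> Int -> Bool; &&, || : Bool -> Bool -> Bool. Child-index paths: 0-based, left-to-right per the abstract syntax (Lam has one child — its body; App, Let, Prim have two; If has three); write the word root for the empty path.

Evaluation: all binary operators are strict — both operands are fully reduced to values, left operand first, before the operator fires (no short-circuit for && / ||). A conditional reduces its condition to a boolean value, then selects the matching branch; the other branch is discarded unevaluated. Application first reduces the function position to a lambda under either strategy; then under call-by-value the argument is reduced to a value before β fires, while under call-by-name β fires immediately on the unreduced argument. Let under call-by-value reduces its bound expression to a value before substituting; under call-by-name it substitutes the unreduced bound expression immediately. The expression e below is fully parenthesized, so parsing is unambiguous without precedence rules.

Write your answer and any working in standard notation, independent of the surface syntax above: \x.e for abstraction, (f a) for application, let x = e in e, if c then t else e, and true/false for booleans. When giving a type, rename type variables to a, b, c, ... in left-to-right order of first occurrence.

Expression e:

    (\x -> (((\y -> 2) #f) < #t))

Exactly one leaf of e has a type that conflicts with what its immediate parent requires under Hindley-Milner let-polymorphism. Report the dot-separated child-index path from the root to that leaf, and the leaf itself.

Answer: 0.1 : true

Derivation:
\y._ : b -> Int
  unify b -> Int ~ Bool -> c
  unify b ~ Bool
  unify Int ~ c
_ _ : Int
  unify Int ~ Int
  unify Bool ~ Int
  FAIL: mismatch Bool ~ Int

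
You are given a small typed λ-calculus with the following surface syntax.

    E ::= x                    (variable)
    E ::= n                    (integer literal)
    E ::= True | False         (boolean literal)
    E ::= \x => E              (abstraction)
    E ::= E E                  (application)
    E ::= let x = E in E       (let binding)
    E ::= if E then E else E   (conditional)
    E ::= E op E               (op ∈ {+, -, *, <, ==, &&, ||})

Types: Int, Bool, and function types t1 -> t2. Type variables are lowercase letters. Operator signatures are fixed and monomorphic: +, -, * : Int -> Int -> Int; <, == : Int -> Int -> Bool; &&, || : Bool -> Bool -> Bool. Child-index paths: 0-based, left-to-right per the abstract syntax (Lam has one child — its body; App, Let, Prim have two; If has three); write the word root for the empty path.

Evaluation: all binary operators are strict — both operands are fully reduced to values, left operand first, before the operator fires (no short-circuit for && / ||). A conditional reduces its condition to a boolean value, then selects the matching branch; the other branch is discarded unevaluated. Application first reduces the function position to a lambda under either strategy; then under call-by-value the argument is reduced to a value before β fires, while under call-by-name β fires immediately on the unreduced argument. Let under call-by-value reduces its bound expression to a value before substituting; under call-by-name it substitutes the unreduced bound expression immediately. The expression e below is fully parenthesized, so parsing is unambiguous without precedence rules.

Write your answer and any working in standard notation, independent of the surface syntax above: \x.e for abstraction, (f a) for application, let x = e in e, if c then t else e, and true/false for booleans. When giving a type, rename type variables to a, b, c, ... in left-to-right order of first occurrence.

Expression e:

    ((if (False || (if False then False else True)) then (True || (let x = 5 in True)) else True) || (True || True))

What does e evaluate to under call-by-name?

Answer: true

Trace:
step 0: ((if (false || (if false then false else true)) then (true || (let x = 5 in true)) else true) || (true || true))
step 1: [if@0.0.1] ((if (false || true) then (true || (let x = 5 in true)) else true) || (true || true))
step 2: [delta@0.0] ((if true then (true || (let x = 5 in true)) else true) || (true || true))
step 3: [if@0] ((true || (let x = 5 in true)) || (true || true))
step 4: [let@0.1] ((true || true) || (true || true))
step 5: [delta@0] (true || (true || true))
step 6: [delta@1] (true || true)
step 7: [delta@root] true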